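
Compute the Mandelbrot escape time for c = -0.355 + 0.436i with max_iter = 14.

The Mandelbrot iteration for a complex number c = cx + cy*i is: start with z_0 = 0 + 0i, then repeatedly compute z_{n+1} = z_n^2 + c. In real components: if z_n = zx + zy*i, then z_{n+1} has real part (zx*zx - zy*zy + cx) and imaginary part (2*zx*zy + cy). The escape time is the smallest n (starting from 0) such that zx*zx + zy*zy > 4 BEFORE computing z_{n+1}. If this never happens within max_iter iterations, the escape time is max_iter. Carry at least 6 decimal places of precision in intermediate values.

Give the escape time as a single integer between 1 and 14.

z_0 = 0 + 0i, c = -0.3550 + 0.4360i
Iter 1: z = -0.3550 + 0.4360i, |z|^2 = 0.3161
Iter 2: z = -0.4191 + 0.1264i, |z|^2 = 0.1916
Iter 3: z = -0.1954 + 0.3300i, |z|^2 = 0.1471
Iter 4: z = -0.4257 + 0.3070i, |z|^2 = 0.2755
Iter 5: z = -0.2680 + 0.1745i, |z|^2 = 0.1023
Iter 6: z = -0.3136 + 0.3424i, |z|^2 = 0.2156
Iter 7: z = -0.3739 + 0.2212i, |z|^2 = 0.1887
Iter 8: z = -0.2641 + 0.2706i, |z|^2 = 0.1430
Iter 9: z = -0.3585 + 0.2931i, |z|^2 = 0.2144
Iter 10: z = -0.3124 + 0.2259i, |z|^2 = 0.1486
Iter 11: z = -0.3084 + 0.2949i, |z|^2 = 0.1821
Iter 12: z = -0.3468 + 0.2541i, |z|^2 = 0.1848
Iter 13: z = -0.2993 + 0.2597i, |z|^2 = 0.1570

Answer: 14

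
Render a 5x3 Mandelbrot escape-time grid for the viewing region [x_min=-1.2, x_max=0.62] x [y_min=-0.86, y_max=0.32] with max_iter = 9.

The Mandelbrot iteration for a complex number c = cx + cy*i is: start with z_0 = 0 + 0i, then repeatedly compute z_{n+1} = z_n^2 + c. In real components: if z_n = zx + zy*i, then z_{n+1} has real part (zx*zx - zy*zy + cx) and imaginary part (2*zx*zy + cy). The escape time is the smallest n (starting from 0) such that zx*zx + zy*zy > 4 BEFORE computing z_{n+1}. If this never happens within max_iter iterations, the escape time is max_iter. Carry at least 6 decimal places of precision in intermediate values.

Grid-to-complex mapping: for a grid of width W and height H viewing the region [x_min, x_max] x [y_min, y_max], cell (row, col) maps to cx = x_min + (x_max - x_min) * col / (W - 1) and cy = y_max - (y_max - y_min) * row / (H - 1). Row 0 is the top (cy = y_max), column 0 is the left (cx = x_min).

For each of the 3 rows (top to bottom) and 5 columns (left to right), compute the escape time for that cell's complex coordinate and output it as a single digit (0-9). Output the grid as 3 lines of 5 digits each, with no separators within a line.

(row=0, col=0): c = -1.2000 + 0.3200i → escape time 9
(row=0, col=1): c = -0.7450 + 0.3200i → escape time 9
(row=0, col=2): c = -0.2900 + 0.3200i → escape time 9
(row=0, col=3): c = 0.1650 + 0.3200i → escape time 9
(row=0, col=4): c = 0.6200 + 0.3200i → escape time 4
(row=1, col=0): c = -1.2000 + -0.2700i → escape time 9
(row=1, col=1): c = -0.7450 + -0.2700i → escape time 9
(row=1, col=2): c = -0.2900 + -0.2700i → escape time 9
(row=1, col=3): c = 0.1650 + -0.2700i → escape time 9
(row=1, col=4): c = 0.6200 + -0.2700i → escape time 4
(row=2, col=0): c = -1.2000 + -0.8600i → escape time 3
(row=2, col=1): c = -0.7450 + -0.8600i → escape time 4
(row=2, col=2): c = -0.2900 + -0.8600i → escape time 9
(row=2, col=3): c = 0.1650 + -0.8600i → escape time 5
(row=2, col=4): c = 0.6200 + -0.8600i → escape time 3

Answer: 99994
99994
34953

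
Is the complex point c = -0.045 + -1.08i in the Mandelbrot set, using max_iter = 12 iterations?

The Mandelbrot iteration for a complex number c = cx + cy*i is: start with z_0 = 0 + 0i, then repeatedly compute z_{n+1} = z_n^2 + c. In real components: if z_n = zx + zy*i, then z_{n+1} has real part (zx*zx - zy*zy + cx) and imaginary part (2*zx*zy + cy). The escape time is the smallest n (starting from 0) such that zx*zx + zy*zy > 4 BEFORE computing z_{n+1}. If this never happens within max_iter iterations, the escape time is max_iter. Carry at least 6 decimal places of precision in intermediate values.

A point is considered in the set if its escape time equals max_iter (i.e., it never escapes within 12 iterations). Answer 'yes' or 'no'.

z_0 = 0 + 0i, c = -0.0450 + -1.0800i
Iter 1: z = -0.0450 + -1.0800i, |z|^2 = 1.1684
Iter 2: z = -1.2094 + -0.9828i, |z|^2 = 2.4285
Iter 3: z = 0.4517 + 1.2971i, |z|^2 = 1.8866
Iter 4: z = -1.5236 + 0.0918i, |z|^2 = 2.3297
Iter 5: z = 2.2678 + -1.3598i, |z|^2 = 6.9921
Escaped at iteration 5

Answer: no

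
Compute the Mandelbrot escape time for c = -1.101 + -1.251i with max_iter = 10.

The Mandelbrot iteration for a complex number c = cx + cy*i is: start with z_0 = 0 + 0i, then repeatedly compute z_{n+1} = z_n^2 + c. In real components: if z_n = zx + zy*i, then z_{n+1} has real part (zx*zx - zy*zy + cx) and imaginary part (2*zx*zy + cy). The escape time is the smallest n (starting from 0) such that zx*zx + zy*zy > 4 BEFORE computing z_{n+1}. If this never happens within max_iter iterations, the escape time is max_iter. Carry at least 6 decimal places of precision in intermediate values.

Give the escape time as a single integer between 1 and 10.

Answer: 2

Derivation:
z_0 = 0 + 0i, c = -1.1010 + -1.2510i
Iter 1: z = -1.1010 + -1.2510i, |z|^2 = 2.7772
Iter 2: z = -1.4538 + 1.5037i, |z|^2 = 4.3747
Escaped at iteration 2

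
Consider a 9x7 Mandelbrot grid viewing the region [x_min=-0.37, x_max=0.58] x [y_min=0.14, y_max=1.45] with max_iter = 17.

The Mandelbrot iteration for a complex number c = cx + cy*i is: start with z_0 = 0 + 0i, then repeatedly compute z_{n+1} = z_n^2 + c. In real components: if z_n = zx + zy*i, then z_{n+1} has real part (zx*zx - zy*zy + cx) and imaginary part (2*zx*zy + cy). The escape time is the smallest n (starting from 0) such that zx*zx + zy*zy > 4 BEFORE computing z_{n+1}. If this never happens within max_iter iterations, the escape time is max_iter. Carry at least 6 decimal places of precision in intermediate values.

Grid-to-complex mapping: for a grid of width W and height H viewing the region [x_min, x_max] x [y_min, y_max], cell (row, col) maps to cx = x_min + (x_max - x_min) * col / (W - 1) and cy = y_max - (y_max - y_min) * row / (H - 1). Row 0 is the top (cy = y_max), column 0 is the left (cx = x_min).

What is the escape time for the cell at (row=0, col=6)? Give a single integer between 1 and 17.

Answer: 2

Derivation:
z_0 = 0 + 0i, c = 0.3425 + 1.4500i
Iter 1: z = 0.3425 + 1.4500i, |z|^2 = 2.2198
Iter 2: z = -1.6427 + 2.4432i, |z|^2 = 8.6679
Escaped at iteration 2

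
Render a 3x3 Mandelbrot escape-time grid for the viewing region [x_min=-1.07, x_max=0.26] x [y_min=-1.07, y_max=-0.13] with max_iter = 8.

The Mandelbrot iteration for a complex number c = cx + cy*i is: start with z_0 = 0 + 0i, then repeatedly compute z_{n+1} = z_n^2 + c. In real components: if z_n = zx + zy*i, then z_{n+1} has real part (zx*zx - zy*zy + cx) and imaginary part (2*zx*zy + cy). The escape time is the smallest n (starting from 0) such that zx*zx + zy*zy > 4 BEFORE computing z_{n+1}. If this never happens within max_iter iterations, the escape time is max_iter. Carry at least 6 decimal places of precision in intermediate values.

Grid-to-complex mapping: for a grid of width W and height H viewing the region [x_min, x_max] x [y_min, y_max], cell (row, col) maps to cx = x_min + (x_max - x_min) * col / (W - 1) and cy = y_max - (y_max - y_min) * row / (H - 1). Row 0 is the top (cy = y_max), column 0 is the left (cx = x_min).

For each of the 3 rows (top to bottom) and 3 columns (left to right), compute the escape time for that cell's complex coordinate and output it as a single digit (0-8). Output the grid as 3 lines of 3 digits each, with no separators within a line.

(row=0, col=0): c = -1.0700 + -0.1300i → escape time 8
(row=0, col=1): c = -0.4050 + -0.1300i → escape time 8
(row=0, col=2): c = 0.2600 + -0.1300i → escape time 8
(row=1, col=0): c = -1.0700 + -0.6000i → escape time 4
(row=1, col=1): c = -0.4050 + -0.6000i → escape time 8
(row=1, col=2): c = 0.2600 + -0.6000i → escape time 8
(row=2, col=0): c = -1.0700 + -1.0700i → escape time 3
(row=2, col=1): c = -0.4050 + -1.0700i → escape time 4
(row=2, col=2): c = 0.2600 + -1.0700i → escape time 3

Answer: 888
488
343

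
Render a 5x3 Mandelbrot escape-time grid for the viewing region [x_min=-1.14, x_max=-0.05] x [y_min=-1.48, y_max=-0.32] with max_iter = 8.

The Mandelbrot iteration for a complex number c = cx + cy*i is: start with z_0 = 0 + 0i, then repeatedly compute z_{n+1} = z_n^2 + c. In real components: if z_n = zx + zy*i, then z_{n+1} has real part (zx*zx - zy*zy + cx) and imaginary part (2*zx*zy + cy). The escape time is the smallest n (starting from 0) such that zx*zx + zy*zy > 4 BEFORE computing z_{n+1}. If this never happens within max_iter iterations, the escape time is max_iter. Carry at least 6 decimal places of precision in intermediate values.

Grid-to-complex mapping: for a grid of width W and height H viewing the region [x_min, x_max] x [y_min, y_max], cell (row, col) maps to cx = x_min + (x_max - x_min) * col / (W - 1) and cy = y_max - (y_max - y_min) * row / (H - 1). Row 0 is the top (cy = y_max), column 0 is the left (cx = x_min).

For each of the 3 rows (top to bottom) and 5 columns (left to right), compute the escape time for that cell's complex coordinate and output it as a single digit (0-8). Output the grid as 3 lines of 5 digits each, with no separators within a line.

(row=0, col=0): c = -1.1400 + -0.3200i → escape time 8
(row=0, col=1): c = -0.8675 + -0.3200i → escape time 8
(row=0, col=2): c = -0.5950 + -0.3200i → escape time 8
(row=0, col=3): c = -0.3225 + -0.3200i → escape time 8
(row=0, col=4): c = -0.0500 + -0.3200i → escape time 8
(row=1, col=0): c = -1.1400 + -0.9000i → escape time 3
(row=1, col=1): c = -0.8675 + -0.9000i → escape time 3
(row=1, col=2): c = -0.5950 + -0.9000i → escape time 4
(row=1, col=3): c = -0.3225 + -0.9000i → escape time 5
(row=1, col=4): c = -0.0500 + -0.9000i → escape time 8
(row=2, col=0): c = -1.1400 + -1.4800i → escape time 2
(row=2, col=1): c = -0.8675 + -1.4800i → escape time 2
(row=2, col=2): c = -0.5950 + -1.4800i → escape time 2
(row=2, col=3): c = -0.3225 + -1.4800i → escape time 2
(row=2, col=4): c = -0.0500 + -1.4800i → escape time 2

Answer: 88888
33458
22222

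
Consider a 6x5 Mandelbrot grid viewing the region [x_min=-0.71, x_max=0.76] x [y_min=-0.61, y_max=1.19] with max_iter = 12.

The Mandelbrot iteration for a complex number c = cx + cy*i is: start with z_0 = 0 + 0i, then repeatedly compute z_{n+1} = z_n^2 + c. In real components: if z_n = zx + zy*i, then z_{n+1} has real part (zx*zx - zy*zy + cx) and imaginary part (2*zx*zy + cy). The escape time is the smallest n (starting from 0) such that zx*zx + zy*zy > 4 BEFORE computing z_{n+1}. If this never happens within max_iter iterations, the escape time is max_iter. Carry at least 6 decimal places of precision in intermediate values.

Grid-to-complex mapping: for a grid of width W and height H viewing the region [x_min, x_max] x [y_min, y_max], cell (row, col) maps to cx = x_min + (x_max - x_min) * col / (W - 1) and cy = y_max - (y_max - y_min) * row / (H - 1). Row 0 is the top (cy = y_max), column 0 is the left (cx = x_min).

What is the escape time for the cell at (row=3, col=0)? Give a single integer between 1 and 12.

z_0 = 0 + 0i, c = -0.7100 + -0.1600i
Iter 1: z = -0.7100 + -0.1600i, |z|^2 = 0.5297
Iter 2: z = -0.2315 + 0.0672i, |z|^2 = 0.0581
Iter 3: z = -0.6609 + -0.1911i, |z|^2 = 0.4733
Iter 4: z = -0.3097 + 0.0926i, |z|^2 = 0.1045
Iter 5: z = -0.6227 + -0.2174i, |z|^2 = 0.4350
Iter 6: z = -0.3695 + 0.1107i, |z|^2 = 0.1488
Iter 7: z = -0.5857 + -0.2418i, |z|^2 = 0.4015
Iter 8: z = -0.4254 + 0.1233i, |z|^2 = 0.1962
Iter 9: z = -0.5442 + -0.2649i, |z|^2 = 0.3663
Iter 10: z = -0.4840 + 0.1283i, |z|^2 = 0.2507
Iter 11: z = -0.4922 + -0.2842i, |z|^2 = 0.3230

Answer: 12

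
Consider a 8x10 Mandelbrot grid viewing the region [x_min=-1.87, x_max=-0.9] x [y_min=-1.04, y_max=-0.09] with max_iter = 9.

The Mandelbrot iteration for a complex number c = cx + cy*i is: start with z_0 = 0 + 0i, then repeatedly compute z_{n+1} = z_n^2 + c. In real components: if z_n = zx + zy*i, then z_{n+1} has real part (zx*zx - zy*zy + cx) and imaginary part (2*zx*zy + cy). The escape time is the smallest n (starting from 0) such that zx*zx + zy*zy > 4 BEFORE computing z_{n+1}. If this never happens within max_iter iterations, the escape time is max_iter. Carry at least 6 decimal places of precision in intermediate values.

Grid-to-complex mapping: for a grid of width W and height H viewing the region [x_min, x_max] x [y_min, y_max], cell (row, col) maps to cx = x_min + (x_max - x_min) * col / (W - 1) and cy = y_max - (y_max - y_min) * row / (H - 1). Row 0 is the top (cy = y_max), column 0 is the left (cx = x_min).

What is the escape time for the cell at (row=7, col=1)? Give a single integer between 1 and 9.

Answer: 2

Derivation:
z_0 = 0 + 0i, c = -1.7314 + -0.8289i
Iter 1: z = -1.7314 + -0.8289i, |z|^2 = 3.6849
Iter 2: z = 0.5794 + 2.0414i, |z|^2 = 4.5031
Escaped at iteration 2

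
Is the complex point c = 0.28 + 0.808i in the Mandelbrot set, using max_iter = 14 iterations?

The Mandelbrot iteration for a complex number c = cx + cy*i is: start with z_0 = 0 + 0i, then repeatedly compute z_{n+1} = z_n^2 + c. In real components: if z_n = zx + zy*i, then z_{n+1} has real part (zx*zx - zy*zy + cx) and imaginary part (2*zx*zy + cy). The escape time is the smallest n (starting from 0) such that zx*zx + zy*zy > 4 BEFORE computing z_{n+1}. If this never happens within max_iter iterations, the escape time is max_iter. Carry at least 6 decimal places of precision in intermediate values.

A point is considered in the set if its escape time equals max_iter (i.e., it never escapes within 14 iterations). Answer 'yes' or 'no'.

z_0 = 0 + 0i, c = 0.2800 + 0.8080i
Iter 1: z = 0.2800 + 0.8080i, |z|^2 = 0.7313
Iter 2: z = -0.2945 + 1.2605i, |z|^2 = 1.6755
Iter 3: z = -1.2221 + 0.0657i, |z|^2 = 1.4978
Iter 4: z = 1.7692 + 0.6475i, |z|^2 = 3.5494
Iter 5: z = 2.9909 + 3.0991i, |z|^2 = 18.5499
Escaped at iteration 5

Answer: no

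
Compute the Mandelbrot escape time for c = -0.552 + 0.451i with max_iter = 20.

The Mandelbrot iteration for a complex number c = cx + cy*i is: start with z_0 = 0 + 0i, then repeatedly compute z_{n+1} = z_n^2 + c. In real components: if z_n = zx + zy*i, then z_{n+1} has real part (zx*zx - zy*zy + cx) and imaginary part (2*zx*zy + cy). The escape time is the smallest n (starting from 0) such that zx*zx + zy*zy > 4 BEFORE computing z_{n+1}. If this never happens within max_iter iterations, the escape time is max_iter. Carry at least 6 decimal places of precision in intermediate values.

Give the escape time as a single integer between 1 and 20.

z_0 = 0 + 0i, c = -0.5520 + 0.4510i
Iter 1: z = -0.5520 + 0.4510i, |z|^2 = 0.5081
Iter 2: z = -0.4507 + -0.0469i, |z|^2 = 0.2053
Iter 3: z = -0.3511 + 0.4933i, |z|^2 = 0.3666
Iter 4: z = -0.6721 + 0.1046i, |z|^2 = 0.4626
Iter 5: z = -0.1113 + 0.3103i, |z|^2 = 0.1087
Iter 6: z = -0.6359 + 0.3819i, |z|^2 = 0.5503
Iter 7: z = -0.2935 + -0.0348i, |z|^2 = 0.0873
Iter 8: z = -0.4671 + 0.4714i, |z|^2 = 0.4404
Iter 9: z = -0.5561 + 0.0106i, |z|^2 = 0.3093
Iter 10: z = -0.2429 + 0.4392i, |z|^2 = 0.2519
Iter 11: z = -0.6859 + 0.2376i, |z|^2 = 0.5269
Iter 12: z = -0.1380 + 0.1250i, |z|^2 = 0.0347
Iter 13: z = -0.5486 + 0.4165i, |z|^2 = 0.4744
Iter 14: z = -0.4245 + -0.0059i, |z|^2 = 0.1803
Iter 15: z = -0.3718 + 0.4560i, |z|^2 = 0.3462
Iter 16: z = -0.6217 + 0.1119i, |z|^2 = 0.3991
Iter 17: z = -0.1780 + 0.3119i, |z|^2 = 0.1290
Iter 18: z = -0.6176 + 0.3400i, |z|^2 = 0.4970
Iter 19: z = -0.2862 + 0.0310i, |z|^2 = 0.0828

Answer: 20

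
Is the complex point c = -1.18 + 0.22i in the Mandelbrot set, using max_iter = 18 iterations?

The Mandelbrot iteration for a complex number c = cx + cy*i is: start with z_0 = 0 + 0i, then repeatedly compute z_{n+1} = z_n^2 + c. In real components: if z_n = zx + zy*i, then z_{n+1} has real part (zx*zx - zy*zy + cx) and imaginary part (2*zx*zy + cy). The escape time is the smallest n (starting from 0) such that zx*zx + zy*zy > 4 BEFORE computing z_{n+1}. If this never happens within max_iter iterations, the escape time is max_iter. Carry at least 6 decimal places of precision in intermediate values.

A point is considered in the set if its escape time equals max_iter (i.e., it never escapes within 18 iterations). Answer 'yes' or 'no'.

Answer: yes

Derivation:
z_0 = 0 + 0i, c = -1.1800 + 0.2200i
Iter 1: z = -1.1800 + 0.2200i, |z|^2 = 1.4408
Iter 2: z = 0.1640 + -0.2992i, |z|^2 = 0.1164
Iter 3: z = -1.2426 + 0.1219i, |z|^2 = 1.5590
Iter 4: z = 0.3493 + -0.0829i, |z|^2 = 0.1289
Iter 5: z = -1.0649 + 0.1621i, |z|^2 = 1.1603
Iter 6: z = -0.0723 + -0.1253i, |z|^2 = 0.0209
Iter 7: z = -1.1905 + 0.2381i, |z|^2 = 1.4739
Iter 8: z = 0.1805 + -0.3469i, |z|^2 = 0.1530
Iter 9: z = -1.2678 + 0.0947i, |z|^2 = 1.6163
Iter 10: z = 0.4183 + -0.0202i, |z|^2 = 0.1754
Iter 11: z = -1.0054 + 0.2031i, |z|^2 = 1.0521
Iter 12: z = -0.2104 + -0.1883i, |z|^2 = 0.0797
Iter 13: z = -1.1712 + 0.2992i, |z|^2 = 1.4613
Iter 14: z = 0.1022 + -0.4809i, |z|^2 = 0.2417
Iter 15: z = -1.4009 + 0.1217i, |z|^2 = 1.9772
Iter 16: z = 0.7676 + -0.1209i, |z|^2 = 0.6038
Iter 17: z = -0.6054 + 0.0344i, |z|^2 = 0.3677
Did not escape in 18 iterations → in set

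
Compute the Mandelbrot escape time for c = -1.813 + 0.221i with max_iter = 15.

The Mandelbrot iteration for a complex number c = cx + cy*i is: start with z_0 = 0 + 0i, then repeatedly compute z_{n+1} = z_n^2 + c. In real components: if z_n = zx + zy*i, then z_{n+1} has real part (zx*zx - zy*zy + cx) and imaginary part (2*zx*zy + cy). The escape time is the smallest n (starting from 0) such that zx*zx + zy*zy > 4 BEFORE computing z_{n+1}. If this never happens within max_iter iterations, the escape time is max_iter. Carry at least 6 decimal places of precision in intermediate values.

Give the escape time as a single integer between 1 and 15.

z_0 = 0 + 0i, c = -1.8130 + 0.2210i
Iter 1: z = -1.8130 + 0.2210i, |z|^2 = 3.3358
Iter 2: z = 1.4251 + -0.5803i, |z|^2 = 2.3678
Iter 3: z = -0.1188 + -1.4331i, |z|^2 = 2.0680
Iter 4: z = -3.8528 + 0.5615i, |z|^2 = 15.1591
Escaped at iteration 4

Answer: 4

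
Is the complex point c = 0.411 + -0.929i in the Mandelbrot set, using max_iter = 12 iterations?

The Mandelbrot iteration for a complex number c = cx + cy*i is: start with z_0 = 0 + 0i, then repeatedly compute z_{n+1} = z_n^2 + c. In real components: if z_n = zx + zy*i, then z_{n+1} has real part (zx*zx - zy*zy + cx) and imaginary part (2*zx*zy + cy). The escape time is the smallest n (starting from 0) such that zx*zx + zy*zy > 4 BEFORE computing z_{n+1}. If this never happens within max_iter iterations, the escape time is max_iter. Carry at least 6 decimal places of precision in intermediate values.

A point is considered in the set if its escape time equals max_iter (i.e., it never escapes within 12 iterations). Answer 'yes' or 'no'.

Answer: no

Derivation:
z_0 = 0 + 0i, c = 0.4110 + -0.9290i
Iter 1: z = 0.4110 + -0.9290i, |z|^2 = 1.0320
Iter 2: z = -0.2831 + -1.6926i, |z|^2 = 2.9452
Iter 3: z = -2.3739 + 0.0294i, |z|^2 = 5.6361
Escaped at iteration 3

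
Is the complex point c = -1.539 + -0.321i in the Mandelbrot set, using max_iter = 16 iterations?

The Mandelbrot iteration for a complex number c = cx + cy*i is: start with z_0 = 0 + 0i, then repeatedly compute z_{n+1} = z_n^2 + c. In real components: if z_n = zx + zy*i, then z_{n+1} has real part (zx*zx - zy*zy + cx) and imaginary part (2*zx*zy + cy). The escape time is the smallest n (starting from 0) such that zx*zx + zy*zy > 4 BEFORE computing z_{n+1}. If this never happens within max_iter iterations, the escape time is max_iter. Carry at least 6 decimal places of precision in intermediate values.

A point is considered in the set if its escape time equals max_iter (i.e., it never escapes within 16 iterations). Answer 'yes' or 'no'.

Answer: no

Derivation:
z_0 = 0 + 0i, c = -1.5390 + -0.3210i
Iter 1: z = -1.5390 + -0.3210i, |z|^2 = 2.4716
Iter 2: z = 0.7265 + 0.6670i, |z|^2 = 0.9727
Iter 3: z = -1.4562 + 0.6482i, |z|^2 = 2.5406
Iter 4: z = 0.1613 + -2.2087i, |z|^2 = 4.9044
Escaped at iteration 4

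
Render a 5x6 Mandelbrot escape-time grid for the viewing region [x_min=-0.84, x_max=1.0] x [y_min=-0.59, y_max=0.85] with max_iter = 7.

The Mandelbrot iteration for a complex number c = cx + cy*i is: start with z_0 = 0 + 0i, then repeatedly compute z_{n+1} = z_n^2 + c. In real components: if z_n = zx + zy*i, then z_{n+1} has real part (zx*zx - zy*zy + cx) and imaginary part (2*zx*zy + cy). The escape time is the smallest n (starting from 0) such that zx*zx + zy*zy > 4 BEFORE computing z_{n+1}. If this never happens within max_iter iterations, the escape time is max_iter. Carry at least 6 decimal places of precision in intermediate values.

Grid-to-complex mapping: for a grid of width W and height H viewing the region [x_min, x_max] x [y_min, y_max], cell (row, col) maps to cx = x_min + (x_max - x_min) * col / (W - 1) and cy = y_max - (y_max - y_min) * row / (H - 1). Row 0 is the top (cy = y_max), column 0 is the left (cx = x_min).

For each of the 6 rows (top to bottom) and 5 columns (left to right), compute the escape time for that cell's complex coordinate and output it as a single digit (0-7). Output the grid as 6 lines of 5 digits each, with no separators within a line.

(row=0, col=0): c = -0.8400 + 0.8500i → escape time 4
(row=0, col=1): c = -0.3800 + 0.8500i → escape time 6
(row=0, col=2): c = 0.0800 + 0.8500i → escape time 6
(row=0, col=3): c = 0.5400 + 0.8500i → escape time 3
(row=0, col=4): c = 1.0000 + 0.8500i → escape time 2
(row=1, col=0): c = -0.8400 + 0.5620i → escape time 5
(row=1, col=1): c = -0.3800 + 0.5620i → escape time 7
(row=1, col=2): c = 0.0800 + 0.5620i → escape time 7
(row=1, col=3): c = 0.5400 + 0.5620i → escape time 4
(row=1, col=4): c = 1.0000 + 0.5620i → escape time 2
(row=2, col=0): c = -0.8400 + 0.2740i → escape time 7
(row=2, col=1): c = -0.3800 + 0.2740i → escape time 7
(row=2, col=2): c = 0.0800 + 0.2740i → escape time 7
(row=2, col=3): c = 0.5400 + 0.2740i → escape time 4
(row=2, col=4): c = 1.0000 + 0.2740i → escape time 2
(row=3, col=0): c = -0.8400 + -0.0140i → escape time 7
(row=3, col=1): c = -0.3800 + -0.0140i → escape time 7
(row=3, col=2): c = 0.0800 + -0.0140i → escape time 7
(row=3, col=3): c = 0.5400 + -0.0140i → escape time 4
(row=3, col=4): c = 1.0000 + -0.0140i → escape time 2
(row=4, col=0): c = -0.8400 + -0.3020i → escape time 7
(row=4, col=1): c = -0.3800 + -0.3020i → escape time 7
(row=4, col=2): c = 0.0800 + -0.3020i → escape time 7
(row=4, col=3): c = 0.5400 + -0.3020i → escape time 4
(row=4, col=4): c = 1.0000 + -0.3020i → escape time 2
(row=5, col=0): c = -0.8400 + -0.5900i → escape time 5
(row=5, col=1): c = -0.3800 + -0.5900i → escape time 7
(row=5, col=2): c = 0.0800 + -0.5900i → escape time 7
(row=5, col=3): c = 0.5400 + -0.5900i → escape time 4
(row=5, col=4): c = 1.0000 + -0.5900i → escape time 2

Answer: 46632
57742
77742
77742
77742
57742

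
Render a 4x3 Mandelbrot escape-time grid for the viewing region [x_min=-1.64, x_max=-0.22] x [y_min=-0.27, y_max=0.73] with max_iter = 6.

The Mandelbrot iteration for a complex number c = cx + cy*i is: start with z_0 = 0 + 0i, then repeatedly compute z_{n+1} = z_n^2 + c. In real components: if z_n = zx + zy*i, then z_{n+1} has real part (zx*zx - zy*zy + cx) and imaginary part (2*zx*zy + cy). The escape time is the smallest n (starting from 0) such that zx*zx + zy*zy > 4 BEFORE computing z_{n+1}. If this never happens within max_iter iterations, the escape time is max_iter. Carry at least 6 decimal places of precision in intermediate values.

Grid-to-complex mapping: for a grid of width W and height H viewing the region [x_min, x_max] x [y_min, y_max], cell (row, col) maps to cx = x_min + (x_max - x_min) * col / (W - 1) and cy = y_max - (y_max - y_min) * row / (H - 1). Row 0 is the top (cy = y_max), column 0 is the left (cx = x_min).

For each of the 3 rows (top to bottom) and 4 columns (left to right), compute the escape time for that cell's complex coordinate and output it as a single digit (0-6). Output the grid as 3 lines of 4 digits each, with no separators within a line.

(row=0, col=0): c = -1.6400 + 0.7300i → escape time 3
(row=0, col=1): c = -1.1667 + 0.7300i → escape time 3
(row=0, col=2): c = -0.6933 + 0.7300i → escape time 5
(row=0, col=3): c = -0.2200 + 0.7300i → escape time 6
(row=1, col=0): c = -1.6400 + 0.2300i → escape time 4
(row=1, col=1): c = -1.1667 + 0.2300i → escape time 6
(row=1, col=2): c = -0.6933 + 0.2300i → escape time 6
(row=1, col=3): c = -0.2200 + 0.2300i → escape time 6
(row=2, col=0): c = -1.6400 + -0.2700i → escape time 4
(row=2, col=1): c = -1.1667 + -0.2700i → escape time 6
(row=2, col=2): c = -0.6933 + -0.2700i → escape time 6
(row=2, col=3): c = -0.2200 + -0.2700i → escape time 6

Answer: 3356
4666
4666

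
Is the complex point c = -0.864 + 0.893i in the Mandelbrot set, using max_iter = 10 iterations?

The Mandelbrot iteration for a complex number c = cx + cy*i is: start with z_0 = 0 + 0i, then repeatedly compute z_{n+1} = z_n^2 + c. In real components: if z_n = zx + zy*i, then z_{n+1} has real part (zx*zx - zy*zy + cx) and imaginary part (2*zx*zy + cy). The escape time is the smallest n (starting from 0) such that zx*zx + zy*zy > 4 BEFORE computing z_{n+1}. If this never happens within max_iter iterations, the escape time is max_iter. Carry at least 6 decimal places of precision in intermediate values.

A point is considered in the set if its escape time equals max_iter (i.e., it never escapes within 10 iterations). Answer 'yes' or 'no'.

z_0 = 0 + 0i, c = -0.8640 + 0.8930i
Iter 1: z = -0.8640 + 0.8930i, |z|^2 = 1.5439
Iter 2: z = -0.9150 + -0.6501i, |z|^2 = 1.2598
Iter 3: z = -0.4495 + 2.0826i, |z|^2 = 4.5394
Escaped at iteration 3

Answer: no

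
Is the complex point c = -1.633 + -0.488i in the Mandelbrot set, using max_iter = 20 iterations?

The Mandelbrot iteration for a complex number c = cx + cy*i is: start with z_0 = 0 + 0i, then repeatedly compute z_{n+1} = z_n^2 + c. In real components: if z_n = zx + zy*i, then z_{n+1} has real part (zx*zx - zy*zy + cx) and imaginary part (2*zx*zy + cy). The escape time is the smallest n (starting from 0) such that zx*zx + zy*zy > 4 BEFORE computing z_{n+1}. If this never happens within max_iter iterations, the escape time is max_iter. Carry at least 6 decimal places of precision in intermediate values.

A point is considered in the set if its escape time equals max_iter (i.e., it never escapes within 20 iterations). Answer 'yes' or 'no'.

Answer: no

Derivation:
z_0 = 0 + 0i, c = -1.6330 + -0.4880i
Iter 1: z = -1.6330 + -0.4880i, |z|^2 = 2.9048
Iter 2: z = 0.7955 + 1.1058i, |z|^2 = 1.8557
Iter 3: z = -2.2229 + 1.2714i, |z|^2 = 6.5579
Escaped at iteration 3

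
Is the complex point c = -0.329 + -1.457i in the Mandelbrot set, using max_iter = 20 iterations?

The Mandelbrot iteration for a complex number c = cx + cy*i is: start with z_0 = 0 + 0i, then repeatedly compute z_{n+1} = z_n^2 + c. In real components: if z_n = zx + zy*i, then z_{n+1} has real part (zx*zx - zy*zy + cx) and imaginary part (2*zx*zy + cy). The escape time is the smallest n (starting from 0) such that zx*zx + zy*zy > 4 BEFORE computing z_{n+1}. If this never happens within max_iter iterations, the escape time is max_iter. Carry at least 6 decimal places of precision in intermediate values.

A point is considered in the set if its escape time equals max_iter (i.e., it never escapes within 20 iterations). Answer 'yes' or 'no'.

z_0 = 0 + 0i, c = -0.3290 + -1.4570i
Iter 1: z = -0.3290 + -1.4570i, |z|^2 = 2.2311
Iter 2: z = -2.3436 + -0.4983i, |z|^2 = 5.7408
Escaped at iteration 2

Answer: no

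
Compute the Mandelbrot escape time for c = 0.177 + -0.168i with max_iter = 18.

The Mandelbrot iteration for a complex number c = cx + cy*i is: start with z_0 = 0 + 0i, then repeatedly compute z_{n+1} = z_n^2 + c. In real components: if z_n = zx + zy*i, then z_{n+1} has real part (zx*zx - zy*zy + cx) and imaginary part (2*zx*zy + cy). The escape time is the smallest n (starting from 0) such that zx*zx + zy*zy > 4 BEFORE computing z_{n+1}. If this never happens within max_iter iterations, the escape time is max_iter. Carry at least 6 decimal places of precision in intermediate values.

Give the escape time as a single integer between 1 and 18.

z_0 = 0 + 0i, c = 0.1770 + -0.1680i
Iter 1: z = 0.1770 + -0.1680i, |z|^2 = 0.0596
Iter 2: z = 0.1801 + -0.2275i, |z|^2 = 0.0842
Iter 3: z = 0.1577 + -0.2499i, |z|^2 = 0.0873
Iter 4: z = 0.1394 + -0.2468i, |z|^2 = 0.0804
Iter 5: z = 0.1355 + -0.2368i, |z|^2 = 0.0744
Iter 6: z = 0.1393 + -0.2322i, |z|^2 = 0.0733
Iter 7: z = 0.1425 + -0.2327i, |z|^2 = 0.0744
Iter 8: z = 0.1432 + -0.2343i, |z|^2 = 0.0754
Iter 9: z = 0.1426 + -0.2351i, |z|^2 = 0.0756
Iter 10: z = 0.1421 + -0.2350i, |z|^2 = 0.0754
Iter 11: z = 0.1419 + -0.2348i, |z|^2 = 0.0753
Iter 12: z = 0.1420 + -0.2346i, |z|^2 = 0.0752
Iter 13: z = 0.1421 + -0.2347i, |z|^2 = 0.0753
Iter 14: z = 0.1421 + -0.2347i, |z|^2 = 0.0753
Iter 15: z = 0.1421 + -0.2347i, |z|^2 = 0.0753
Iter 16: z = 0.1421 + -0.2347i, |z|^2 = 0.0753
Iter 17: z = 0.1421 + -0.2347i, |z|^2 = 0.0753

Answer: 18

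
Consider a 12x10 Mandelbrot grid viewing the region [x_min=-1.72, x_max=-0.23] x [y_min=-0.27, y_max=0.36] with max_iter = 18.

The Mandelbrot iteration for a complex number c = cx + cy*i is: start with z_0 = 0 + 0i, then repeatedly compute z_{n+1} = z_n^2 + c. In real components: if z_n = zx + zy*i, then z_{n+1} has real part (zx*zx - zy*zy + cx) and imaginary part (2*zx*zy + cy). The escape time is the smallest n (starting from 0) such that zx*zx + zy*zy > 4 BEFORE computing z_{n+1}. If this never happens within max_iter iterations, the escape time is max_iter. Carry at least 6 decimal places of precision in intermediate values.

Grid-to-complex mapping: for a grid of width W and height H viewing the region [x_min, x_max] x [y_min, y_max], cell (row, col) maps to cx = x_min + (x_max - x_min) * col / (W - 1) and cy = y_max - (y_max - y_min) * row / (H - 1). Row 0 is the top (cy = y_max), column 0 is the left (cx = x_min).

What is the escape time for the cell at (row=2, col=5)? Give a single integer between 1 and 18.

z_0 = 0 + 0i, c = -1.0427 + 0.2200i
Iter 1: z = -1.0427 + 0.2200i, |z|^2 = 1.1357
Iter 2: z = -0.0038 + -0.2388i, |z|^2 = 0.0570
Iter 3: z = -1.0997 + 0.2218i, |z|^2 = 1.2586
Iter 4: z = 0.1175 + -0.2679i, |z|^2 = 0.0856
Iter 5: z = -1.1007 + 0.1570i, |z|^2 = 1.2362
Iter 6: z = 0.1442 + -0.1257i, |z|^2 = 0.0366
Iter 7: z = -1.0377 + 0.1837i, |z|^2 = 1.1107
Iter 8: z = 0.0004 + -0.1614i, |z|^2 = 0.0260
Iter 9: z = -1.0688 + 0.2199i, |z|^2 = 1.1906
Iter 10: z = 0.0512 + -0.2500i, |z|^2 = 0.0651
Iter 11: z = -1.1026 + 0.1944i, |z|^2 = 1.2535
Iter 12: z = 0.1352 + -0.2087i, |z|^2 = 0.0618
Iter 13: z = -1.0680 + 0.1636i, |z|^2 = 1.1674
Iter 14: z = 0.0712 + -0.1294i, |z|^2 = 0.0218
Iter 15: z = -1.0544 + 0.2016i, |z|^2 = 1.1524
Iter 16: z = 0.0284 + -0.2051i, |z|^2 = 0.0429
Iter 17: z = -1.0840 + 0.2083i, |z|^2 = 1.2184

Answer: 18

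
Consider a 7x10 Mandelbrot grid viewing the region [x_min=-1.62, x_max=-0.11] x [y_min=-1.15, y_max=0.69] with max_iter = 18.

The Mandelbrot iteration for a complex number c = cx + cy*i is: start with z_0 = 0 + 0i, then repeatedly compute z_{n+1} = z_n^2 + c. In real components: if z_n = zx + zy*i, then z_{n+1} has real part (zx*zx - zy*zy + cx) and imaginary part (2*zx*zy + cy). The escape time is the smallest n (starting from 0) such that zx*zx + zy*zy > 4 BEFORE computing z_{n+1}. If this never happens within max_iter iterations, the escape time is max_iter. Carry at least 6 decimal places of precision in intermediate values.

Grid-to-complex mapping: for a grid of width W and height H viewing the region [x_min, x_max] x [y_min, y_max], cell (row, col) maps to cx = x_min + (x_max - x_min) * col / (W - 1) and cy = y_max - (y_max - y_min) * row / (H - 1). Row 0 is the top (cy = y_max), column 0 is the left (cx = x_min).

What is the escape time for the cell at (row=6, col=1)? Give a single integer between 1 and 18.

Answer: 3

Derivation:
z_0 = 0 + 0i, c = -1.3683 + -0.5367i
Iter 1: z = -1.3683 + -0.5367i, |z|^2 = 2.1603
Iter 2: z = 0.2160 + 0.9320i, |z|^2 = 0.9153
Iter 3: z = -2.1903 + -0.1341i, |z|^2 = 4.8155
Escaped at iteration 3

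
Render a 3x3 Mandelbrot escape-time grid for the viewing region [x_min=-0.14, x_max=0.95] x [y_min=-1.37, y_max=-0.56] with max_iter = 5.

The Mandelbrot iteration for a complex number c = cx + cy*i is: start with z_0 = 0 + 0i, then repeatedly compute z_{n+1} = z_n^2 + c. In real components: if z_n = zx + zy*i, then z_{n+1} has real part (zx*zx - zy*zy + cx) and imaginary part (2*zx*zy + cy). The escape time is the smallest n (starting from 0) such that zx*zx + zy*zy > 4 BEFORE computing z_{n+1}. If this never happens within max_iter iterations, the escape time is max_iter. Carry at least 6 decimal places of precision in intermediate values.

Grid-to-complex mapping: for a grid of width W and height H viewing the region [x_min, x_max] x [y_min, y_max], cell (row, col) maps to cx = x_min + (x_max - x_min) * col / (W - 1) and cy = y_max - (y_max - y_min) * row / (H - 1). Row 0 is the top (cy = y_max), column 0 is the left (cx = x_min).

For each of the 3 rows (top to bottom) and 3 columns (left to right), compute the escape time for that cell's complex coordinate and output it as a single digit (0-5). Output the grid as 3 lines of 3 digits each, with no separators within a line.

Answer: 552
532
222

Derivation:
(row=0, col=0): c = -0.1400 + -0.5600i → escape time 5
(row=0, col=1): c = 0.4050 + -0.5600i → escape time 5
(row=0, col=2): c = 0.9500 + -0.5600i → escape time 2
(row=1, col=0): c = -0.1400 + -0.9650i → escape time 5
(row=1, col=1): c = 0.4050 + -0.9650i → escape time 3
(row=1, col=2): c = 0.9500 + -0.9650i → escape time 2
(row=2, col=0): c = -0.1400 + -1.3700i → escape time 2
(row=2, col=1): c = 0.4050 + -1.3700i → escape time 2
(row=2, col=2): c = 0.9500 + -1.3700i → escape time 2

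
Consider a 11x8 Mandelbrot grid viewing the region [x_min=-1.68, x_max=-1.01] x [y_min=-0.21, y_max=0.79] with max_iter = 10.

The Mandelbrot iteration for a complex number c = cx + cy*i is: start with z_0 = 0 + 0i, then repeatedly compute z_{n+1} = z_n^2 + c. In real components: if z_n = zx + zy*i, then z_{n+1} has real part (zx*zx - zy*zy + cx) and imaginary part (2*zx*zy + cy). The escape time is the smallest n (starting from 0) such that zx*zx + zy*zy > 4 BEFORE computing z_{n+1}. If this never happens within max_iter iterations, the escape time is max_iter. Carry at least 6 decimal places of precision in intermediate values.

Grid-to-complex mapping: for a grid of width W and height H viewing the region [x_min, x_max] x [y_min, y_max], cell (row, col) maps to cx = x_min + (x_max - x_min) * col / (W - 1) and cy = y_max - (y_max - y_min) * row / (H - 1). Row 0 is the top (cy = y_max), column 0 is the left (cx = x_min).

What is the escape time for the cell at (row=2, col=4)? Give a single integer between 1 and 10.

Answer: 3

Derivation:
z_0 = 0 + 0i, c = -1.4120 + 0.5043i
Iter 1: z = -1.4120 + 0.5043i, |z|^2 = 2.2480
Iter 2: z = 0.3274 + -0.9198i, |z|^2 = 0.9533
Iter 3: z = -2.1508 + -0.0981i, |z|^2 = 4.6358
Escaped at iteration 3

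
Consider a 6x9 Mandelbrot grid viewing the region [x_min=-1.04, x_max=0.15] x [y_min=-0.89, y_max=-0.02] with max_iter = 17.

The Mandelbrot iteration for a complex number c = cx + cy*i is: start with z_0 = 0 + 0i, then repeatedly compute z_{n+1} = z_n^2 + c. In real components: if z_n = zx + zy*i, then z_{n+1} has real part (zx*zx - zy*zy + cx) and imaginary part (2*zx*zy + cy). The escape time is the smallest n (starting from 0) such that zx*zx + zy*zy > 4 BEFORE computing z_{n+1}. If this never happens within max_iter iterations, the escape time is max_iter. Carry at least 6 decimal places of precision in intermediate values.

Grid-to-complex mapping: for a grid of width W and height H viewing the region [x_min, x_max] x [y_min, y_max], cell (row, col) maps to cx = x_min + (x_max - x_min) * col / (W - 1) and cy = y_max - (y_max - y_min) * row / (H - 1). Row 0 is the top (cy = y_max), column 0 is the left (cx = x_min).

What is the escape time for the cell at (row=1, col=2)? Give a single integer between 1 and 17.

Answer: 17

Derivation:
z_0 = 0 + 0i, c = -0.5640 + -0.1288i
Iter 1: z = -0.5640 + -0.1288i, |z|^2 = 0.3347
Iter 2: z = -0.2625 + 0.0165i, |z|^2 = 0.0692
Iter 3: z = -0.4954 + -0.1374i, |z|^2 = 0.2643
Iter 4: z = -0.3375 + 0.0074i, |z|^2 = 0.1139
Iter 5: z = -0.4502 + -0.1337i, |z|^2 = 0.2205
Iter 6: z = -0.3792 + -0.0083i, |z|^2 = 0.1439
Iter 7: z = -0.4202 + -0.1224i, |z|^2 = 0.1916
Iter 8: z = -0.4024 + -0.0259i, |z|^2 = 0.1626
Iter 9: z = -0.4028 + -0.1079i, |z|^2 = 0.1739
Iter 10: z = -0.4134 + -0.0418i, |z|^2 = 0.1727
Iter 11: z = -0.3948 + -0.0942i, |z|^2 = 0.1648
Iter 12: z = -0.4170 + -0.0544i, |z|^2 = 0.1768
Iter 13: z = -0.3931 + -0.0834i, |z|^2 = 0.1615
Iter 14: z = -0.4164 + -0.0632i, |z|^2 = 0.1774
Iter 15: z = -0.3946 + -0.0761i, |z|^2 = 0.1615
Iter 16: z = -0.4141 + -0.0687i, |z|^2 = 0.1762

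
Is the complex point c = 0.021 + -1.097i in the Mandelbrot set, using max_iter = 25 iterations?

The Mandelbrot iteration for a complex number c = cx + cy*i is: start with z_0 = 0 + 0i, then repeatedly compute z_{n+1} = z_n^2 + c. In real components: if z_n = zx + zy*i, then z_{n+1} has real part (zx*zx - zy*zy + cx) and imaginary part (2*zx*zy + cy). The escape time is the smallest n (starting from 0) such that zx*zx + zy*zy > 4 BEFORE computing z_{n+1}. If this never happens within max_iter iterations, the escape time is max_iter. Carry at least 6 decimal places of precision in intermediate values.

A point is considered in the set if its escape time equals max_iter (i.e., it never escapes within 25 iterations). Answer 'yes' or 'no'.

Answer: no

Derivation:
z_0 = 0 + 0i, c = 0.0210 + -1.0970i
Iter 1: z = 0.0210 + -1.0970i, |z|^2 = 1.2038
Iter 2: z = -1.1820 + -1.1431i, |z|^2 = 2.7037
Iter 3: z = 0.1114 + 1.6052i, |z|^2 = 2.5889
Iter 4: z = -2.5431 + -0.7393i, |z|^2 = 7.0139
Escaped at iteration 4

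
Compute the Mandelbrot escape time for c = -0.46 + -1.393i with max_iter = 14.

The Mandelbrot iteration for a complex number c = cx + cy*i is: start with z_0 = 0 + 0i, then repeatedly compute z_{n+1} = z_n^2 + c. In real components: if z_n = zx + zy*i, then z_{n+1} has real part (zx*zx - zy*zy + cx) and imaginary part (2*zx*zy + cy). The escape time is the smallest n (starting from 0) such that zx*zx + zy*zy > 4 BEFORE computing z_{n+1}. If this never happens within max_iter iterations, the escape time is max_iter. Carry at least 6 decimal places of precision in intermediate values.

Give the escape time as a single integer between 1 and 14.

z_0 = 0 + 0i, c = -0.4600 + -1.3930i
Iter 1: z = -0.4600 + -1.3930i, |z|^2 = 2.1520
Iter 2: z = -2.1888 + -0.1114i, |z|^2 = 4.8035
Escaped at iteration 2

Answer: 2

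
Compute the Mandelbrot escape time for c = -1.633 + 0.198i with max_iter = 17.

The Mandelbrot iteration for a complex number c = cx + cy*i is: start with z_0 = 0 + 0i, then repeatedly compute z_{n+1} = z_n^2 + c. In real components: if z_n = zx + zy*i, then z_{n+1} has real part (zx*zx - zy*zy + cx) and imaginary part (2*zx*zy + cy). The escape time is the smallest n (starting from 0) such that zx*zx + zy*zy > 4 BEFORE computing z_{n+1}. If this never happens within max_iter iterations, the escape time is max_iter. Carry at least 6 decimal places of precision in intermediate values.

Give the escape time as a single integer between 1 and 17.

z_0 = 0 + 0i, c = -1.6330 + 0.1980i
Iter 1: z = -1.6330 + 0.1980i, |z|^2 = 2.7059
Iter 2: z = 0.9945 + -0.4487i, |z|^2 = 1.1903
Iter 3: z = -0.8453 + -0.6944i, |z|^2 = 1.1967
Iter 4: z = -1.4006 + 1.3719i, |z|^2 = 3.8440
Iter 5: z = -1.5534 + -3.6452i, |z|^2 = 15.7003
Escaped at iteration 5

Answer: 5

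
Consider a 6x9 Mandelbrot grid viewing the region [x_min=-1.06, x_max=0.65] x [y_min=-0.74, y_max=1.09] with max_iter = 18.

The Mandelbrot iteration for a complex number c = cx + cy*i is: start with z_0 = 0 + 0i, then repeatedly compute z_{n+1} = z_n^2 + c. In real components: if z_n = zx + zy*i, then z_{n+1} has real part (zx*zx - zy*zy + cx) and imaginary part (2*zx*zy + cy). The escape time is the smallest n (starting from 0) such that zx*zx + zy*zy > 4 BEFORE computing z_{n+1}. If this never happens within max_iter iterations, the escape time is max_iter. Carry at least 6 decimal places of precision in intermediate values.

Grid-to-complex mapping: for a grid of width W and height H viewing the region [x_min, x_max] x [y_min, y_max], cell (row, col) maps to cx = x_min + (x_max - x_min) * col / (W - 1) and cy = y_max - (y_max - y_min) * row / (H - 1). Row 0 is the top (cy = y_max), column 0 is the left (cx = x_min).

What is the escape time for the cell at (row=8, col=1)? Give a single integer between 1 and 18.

z_0 = 0 + 0i, c = -0.7180 + -0.7400i
Iter 1: z = -0.7180 + -0.7400i, |z|^2 = 1.0631
Iter 2: z = -0.7501 + 0.3226i, |z|^2 = 0.6667
Iter 3: z = -0.2595 + -1.2240i, |z|^2 = 1.5655
Iter 4: z = -2.1489 + -0.1048i, |z|^2 = 4.6286
Escaped at iteration 4

Answer: 4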